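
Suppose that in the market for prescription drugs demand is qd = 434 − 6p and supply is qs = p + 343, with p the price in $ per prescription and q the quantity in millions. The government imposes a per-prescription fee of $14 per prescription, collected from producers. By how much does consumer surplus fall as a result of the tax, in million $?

Consumer surplus falls by $700 million.

Without the tax, 434 − 6p = p + 343 gives 7p = 91, so p* = $13 and q* = 356.
With the tax collected from producers, supply shifts: qs = (p − 14) + 343.
Solving gives q = 344 with buyers paying $15 and producers receiving $1 (the $14 wedge).
ΔCS is the trapezoid between Q = 344 and Q = 356 of height $2: ½ · (356 + 344) · 2 = $700.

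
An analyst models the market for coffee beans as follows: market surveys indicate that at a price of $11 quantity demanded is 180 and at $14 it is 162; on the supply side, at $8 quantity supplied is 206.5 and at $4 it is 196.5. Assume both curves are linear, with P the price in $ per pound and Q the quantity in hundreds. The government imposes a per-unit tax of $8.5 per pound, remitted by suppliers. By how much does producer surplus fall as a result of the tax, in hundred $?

Demand slope: (162 − 180)/(14 − 11) = -6, so Qd = 246 − 6P.
Supply slope: (196.5 − 206.5)/(4 − 8) = 2.5, so Qs = 2.5P + 186.5.
Before the tax: set 246 − 6P = 2.5P + 186.5 → P* = $7, Q* = 204.
With the tax collected from suppliers, supply shifts: Qs = 2.5(P − 8.5) + 186.5.
Solving gives Q = 189 with consumers paying $9.5 and suppliers receiving $1 (the $8.5 wedge).
ΔPS is the trapezoid between Q = 189 and Q = 204 of height $6: ½ · (204 + 189) · 6 = $1179.

Producer surplus falls by $1179 hundred.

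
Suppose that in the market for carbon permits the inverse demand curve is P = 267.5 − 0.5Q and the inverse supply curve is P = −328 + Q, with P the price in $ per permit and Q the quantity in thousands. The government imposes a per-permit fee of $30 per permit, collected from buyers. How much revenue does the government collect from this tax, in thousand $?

Inverting to Q(P) form: Qd = 535 − 2P; Qs = P + 328.
Without the tax, 535 − 2P = P + 328 gives 3P = 207, so P* = $69 and Q* = 397.
With the tax collected from buyers, demand (in seller-price terms) shifts: Qd = 535 − 2(P + 30).
Solving gives Q = 377 with buyers paying $79 and suppliers receiving $49 (the $30 wedge).
Revenue = t · Q = 30 · 377 = $11310.

Tax revenue = $11310 thousand.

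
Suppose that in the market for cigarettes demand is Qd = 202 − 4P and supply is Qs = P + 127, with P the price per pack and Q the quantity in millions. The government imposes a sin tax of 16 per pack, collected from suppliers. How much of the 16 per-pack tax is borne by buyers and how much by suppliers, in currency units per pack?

Buyers bear 3.2 per pack; suppliers bear 12.8 per pack.

Before the tax: set 202 − 4P = P + 127 → P* = 15, Q* = 142.
With the tax collected from suppliers, supply shifts: Qs = (P − 16) + 127.
Solving gives Q = 129.2 with buyers paying 18.2 and suppliers receiving 2.2 (the 16 wedge).
Burden on buyers: 3.2; on suppliers: 12.8. (They sum to 16.)
The less price-elastic side of the market bears the larger share of a per-unit tax.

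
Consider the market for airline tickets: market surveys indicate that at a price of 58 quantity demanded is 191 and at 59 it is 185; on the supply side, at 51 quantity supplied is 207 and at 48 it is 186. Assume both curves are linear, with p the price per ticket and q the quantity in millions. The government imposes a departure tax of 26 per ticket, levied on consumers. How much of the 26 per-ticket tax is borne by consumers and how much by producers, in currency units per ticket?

Consumers bear 14 per ticket; producers bear 12 per ticket.

Demand slope: (185 − 191)/(59 − 58) = -6, so qd = 539 − 6p.
Supply slope: (186 − 207)/(48 − 51) = 7, so qs = 7p − 150.
Without the tax, 539 − 6p = 7p − 150 gives 13p = 689, so p* = 53 and q* = 221.
With the tax collected from consumers, demand (in seller-price terms) shifts: qd = 539 − 6(p + 26).
Solving gives q = 137 with consumers paying 67 and producers receiving 41 (the 26 wedge).
Burden on consumers: 14; on producers: 12. (They sum to 26.)
The less price-elastic side of the market bears the larger share of a per-unit tax.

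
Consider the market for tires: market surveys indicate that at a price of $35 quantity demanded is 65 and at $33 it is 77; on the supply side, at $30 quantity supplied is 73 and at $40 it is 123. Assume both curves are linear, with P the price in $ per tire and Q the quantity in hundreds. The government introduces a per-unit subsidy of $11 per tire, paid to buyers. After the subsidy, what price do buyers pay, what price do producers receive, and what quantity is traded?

Demand slope: (77 − 65)/(33 − 35) = -6, so Qd = 275 − 6P.
Supply slope: (123 − 73)/(40 − 30) = 5, so Qs = 5P − 77.
Without the subsidy, 275 − 6P = 5P − 77 gives 11P = 352, so P* = $32 and Q* = 83.
With a per-unit subsidy paid to buyers, each effectively pays P − 11, so demand becomes Qd = 275 − 6(P − 11).
New equilibrium: buyers pay $27, producers receive $38, Q = 113. (Wedge: Pb − Ps = −11.)

Buyers pay $27; producers receive $38; quantity = 113.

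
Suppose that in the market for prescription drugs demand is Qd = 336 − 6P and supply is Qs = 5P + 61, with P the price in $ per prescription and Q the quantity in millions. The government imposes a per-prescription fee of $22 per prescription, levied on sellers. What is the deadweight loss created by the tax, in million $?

Deadweight loss = $660 million.

Before the tax: set 336 − 6P = 5P + 61 → P* = $25, Q* = 186.
With the tax collected from sellers, supply shifts: Qs = 5(P − 22) + 61.
New equilibrium: buyers pay $35, sellers receive $13, Q = 126. (Wedge: Pb − Ps = 22.)
Quantity falls by |ΔQ| = |186 − 126| = 60.
DWL = ½ · t · |ΔQ| = ½ · 22 · 60 = $660.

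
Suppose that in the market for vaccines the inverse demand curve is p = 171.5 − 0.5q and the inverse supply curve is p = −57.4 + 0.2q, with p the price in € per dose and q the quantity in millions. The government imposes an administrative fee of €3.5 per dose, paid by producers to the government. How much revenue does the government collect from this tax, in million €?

Tax revenue = €1127 million.

Rewrite in direct form: qd = 343 − 2p and qs = 5p + 287.
Without the tax, 343 − 2p = 5p + 287 gives 7p = 56, so p* = €8 and q* = 327.
With the tax collected from producers, supply shifts: qs = 5(p − 3.5) + 287.
Solving gives q = 322 with consumers paying €10.5 and producers receiving €7 (the €3.5 wedge).
Revenue = t · Q = 3.5 · 322 = €1127.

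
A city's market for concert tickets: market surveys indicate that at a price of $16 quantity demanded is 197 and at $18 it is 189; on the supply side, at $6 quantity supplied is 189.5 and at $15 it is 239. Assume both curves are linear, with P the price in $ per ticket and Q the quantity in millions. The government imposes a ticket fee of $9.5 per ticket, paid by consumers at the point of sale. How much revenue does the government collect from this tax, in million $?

Tax revenue = $1852.5 million.

Demand slope: (189 − 197)/(18 − 16) = -4, so Qd = 261 − 4P.
Supply slope: (239 − 189.5)/(15 − 6) = 5.5, so Qs = 5.5P + 156.5.
Before the tax: set 261 − 4P = 5.5P + 156.5 → P* = $11, Q* = 217.
With the tax collected from consumers, demand (in seller-price terms) shifts: Qd = 261 − 4(P + 9.5).
New equilibrium: consumers pay $16.5, producers receive $7, Q = 195. (Wedge: Pb − Ps = 9.5.)
Revenue = t · Q = 9.5 · 195 = $1852.5.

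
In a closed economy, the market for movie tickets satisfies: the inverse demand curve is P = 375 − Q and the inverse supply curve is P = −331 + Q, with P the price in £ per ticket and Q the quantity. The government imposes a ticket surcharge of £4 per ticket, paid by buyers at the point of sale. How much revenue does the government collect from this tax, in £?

Tax revenue = £1404.

Inverting to Q(P) form: Qd = 375 − P; Qs = P + 331.
Without the tax, 375 − P = P + 331 gives 2P = 44, so P* = £22 and Q* = 353.
With the tax collected from buyers, demand (in seller-price terms) shifts: Qd = 375 − (P + 4).
New equilibrium: buyers pay £24, suppliers receive £20, Q = 351. (Wedge: Pb − Ps = 4.)
Revenue = t · Q = 4 · 351 = £1404.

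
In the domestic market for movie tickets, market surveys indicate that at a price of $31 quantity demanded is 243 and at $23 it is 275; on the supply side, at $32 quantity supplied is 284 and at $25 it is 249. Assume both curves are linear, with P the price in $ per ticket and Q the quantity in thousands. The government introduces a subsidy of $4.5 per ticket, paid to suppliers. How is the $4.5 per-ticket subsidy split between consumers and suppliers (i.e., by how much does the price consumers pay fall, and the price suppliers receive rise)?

Demand slope: (275 − 243)/(23 − 31) = -4, so Qd = 367 − 4P.
Supply slope: (249 − 284)/(25 − 32) = 5, so Qs = 5P + 124.
Before the subsidy: set 367 − 4P = 5P + 124 → P* = $27, Q* = 259.
With a per-unit subsidy paid to suppliers, each receives P + 4.5 per unit sold, so supply becomes Qs = 5(P + 4.5) + 124.
Solving gives Q = 269 with consumers paying $24.5 and suppliers receiving $29 (the $4.5 wedge).
Gain to consumers: $2.5; to suppliers: $2. (They sum to $4.5.)

Consumers gain $2.5 per ticket; suppliers gain $2 per ticket.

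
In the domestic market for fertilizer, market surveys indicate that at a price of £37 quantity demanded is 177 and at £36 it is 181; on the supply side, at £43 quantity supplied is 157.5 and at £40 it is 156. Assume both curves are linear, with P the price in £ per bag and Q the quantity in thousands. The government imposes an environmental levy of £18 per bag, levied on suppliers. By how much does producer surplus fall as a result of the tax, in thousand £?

Producer surplus falls by £2448 thousand.

Demand slope: (181 − 177)/(36 − 37) = -4, so Qd = 325 − 4P.
Supply slope: (156 − 157.5)/(40 − 43) = 0.5, so Qs = 0.5P + 136.
Without the tax, 325 − 4P = 0.5P + 136 gives 4.5P = 189, so P* = £42 and Q* = 157.
With the tax collected from suppliers, supply shifts: Qs = 0.5(P − 18) + 136.
New equilibrium: buyers pay £44, suppliers receive £26, Q = 149. (Wedge: Pb − Ps = 18.)
ΔPS is the trapezoid between Q = 149 and Q = 157 of height £16: ½ · (157 + 149) · 16 = £2448.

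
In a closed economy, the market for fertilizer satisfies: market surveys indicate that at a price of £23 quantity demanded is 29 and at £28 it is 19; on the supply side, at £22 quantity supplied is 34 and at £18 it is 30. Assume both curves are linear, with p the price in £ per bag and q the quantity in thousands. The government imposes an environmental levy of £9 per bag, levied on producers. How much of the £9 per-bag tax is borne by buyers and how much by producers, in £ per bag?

Demand slope: (19 − 29)/(28 − 23) = -2, so qd = 75 − 2p.
Supply slope: (30 − 34)/(18 − 22) = 1, so qs = p + 12.
Before the tax: set 75 − 2p = p + 12 → p* = £21, q* = 33.
With the tax collected from producers, supply shifts: qs = (p − 9) + 12.
Solving gives q = 27 with buyers paying £24 and producers receiving £15 (the £9 wedge).
Burden on buyers: £3; on producers: £6. (They sum to £9.)
The less price-elastic side of the market bears the larger share of a per-unit tax.

Buyers bear £3 per bag; producers bear £6 per bag.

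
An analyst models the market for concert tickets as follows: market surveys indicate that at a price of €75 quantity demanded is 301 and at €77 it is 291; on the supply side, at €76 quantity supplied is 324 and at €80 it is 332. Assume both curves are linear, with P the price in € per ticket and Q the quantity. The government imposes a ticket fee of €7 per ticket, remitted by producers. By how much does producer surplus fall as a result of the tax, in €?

Demand slope: (291 − 301)/(77 − 75) = -5, so Qd = 676 − 5P.
Supply slope: (332 − 324)/(80 − 76) = 2, so Qs = 2P + 172.
Before the tax: set 676 − 5P = 2P + 172 → P* = €72, Q* = 316.
With the tax collected from producers, supply shifts: Qs = 2(P − 7) + 172.
Solving gives Q = 306 with consumers paying €74 and producers receiving €67 (the €7 wedge).
ΔPS is the trapezoid between Q = 306 and Q = 316 of height €5: ½ · (316 + 306) · 5 = €1555.

Producer surplus falls by €1555.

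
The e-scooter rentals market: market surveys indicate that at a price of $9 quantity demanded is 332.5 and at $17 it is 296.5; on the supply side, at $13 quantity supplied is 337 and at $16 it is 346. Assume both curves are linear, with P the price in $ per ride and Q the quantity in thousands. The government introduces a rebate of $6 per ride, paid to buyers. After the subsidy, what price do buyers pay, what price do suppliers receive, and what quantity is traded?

Buyers pay $7.6; suppliers receive $13.6; quantity = 338.8.

Demand slope: (296.5 − 332.5)/(17 − 9) = -4.5, so Qd = 373 − 4.5P.
Supply slope: (346 − 337)/(16 − 13) = 3, so Qs = 3P + 298.
Before the subsidy: set 373 − 4.5P = 3P + 298 → P* = $10, Q* = 328.
With a per-unit subsidy paid to buyers, each effectively pays P − 6, so demand becomes Qd = 373 − 4.5(P − 6).
New equilibrium: buyers pay $7.6, suppliers receive $13.6, Q = 338.8. (Wedge: Pb − Ps = −6.)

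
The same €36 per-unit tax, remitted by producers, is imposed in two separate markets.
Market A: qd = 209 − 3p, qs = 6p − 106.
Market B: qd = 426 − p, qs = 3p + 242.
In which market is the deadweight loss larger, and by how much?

Market A: pre-tax p* = €35, q* = 104; post-tax q = 32; deadweight loss = €1296.
Market B: pre-tax p* = €46, q* = 380; post-tax q = 353; deadweight loss = €486.
Difference: €1296 vs €486 → market A is larger by €810.

Market A, by €810.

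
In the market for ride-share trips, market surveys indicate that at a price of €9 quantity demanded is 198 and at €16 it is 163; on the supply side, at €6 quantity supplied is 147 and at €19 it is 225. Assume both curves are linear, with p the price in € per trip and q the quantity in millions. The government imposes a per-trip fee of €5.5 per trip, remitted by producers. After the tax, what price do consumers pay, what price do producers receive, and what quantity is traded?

Consumers pay €15; producers receive €9.5; quantity = 168.

Demand slope: (163 − 198)/(16 − 9) = -5, so qd = 243 − 5p.
Supply slope: (225 − 147)/(19 − 6) = 6, so qs = 6p + 111.
Before the tax: set 243 − 5p = 6p + 111 → p* = €12, q* = 183.
With the tax collected from producers, supply shifts: qs = 6(p − 5.5) + 111.
New equilibrium: consumers pay €15, producers receive €9.5, q = 168. (Wedge: pb − ps = 5.5.)
The less price-elastic side of the market bears the larger share of a per-unit tax.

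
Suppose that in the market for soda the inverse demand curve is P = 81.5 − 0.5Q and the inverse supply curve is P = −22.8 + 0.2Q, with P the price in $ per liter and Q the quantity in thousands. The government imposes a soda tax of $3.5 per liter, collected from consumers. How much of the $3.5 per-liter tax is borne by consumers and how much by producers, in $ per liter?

Inverting to Q(P) form: Qd = 163 − 2P; Qs = 5P + 114.
Without the tax, 163 − 2P = 5P + 114 gives 7P = 49, so P* = $7 and Q* = 149.
With the tax collected from consumers, demand (in seller-price terms) shifts: Qd = 163 − 2(P + 3.5).
New equilibrium: consumers pay $9.5, producers receive $6, Q = 144. (Wedge: Pb − Ps = 3.5.)
Burden on consumers: $2.5; on producers: $1. (They sum to $3.5.)
The less price-elastic side of the market bears the larger share of a per-unit tax.

Consumers bear $2.5 per liter; producers bear $1 per liter.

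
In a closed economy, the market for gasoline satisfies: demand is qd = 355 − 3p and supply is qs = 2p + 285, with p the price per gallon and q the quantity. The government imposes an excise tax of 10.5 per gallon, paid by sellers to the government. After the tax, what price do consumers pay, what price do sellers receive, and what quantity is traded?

Consumers pay 18.2; sellers receive 7.7; quantity = 300.4.

Before the tax: set 355 − 3p = 2p + 285 → p* = 14, q* = 313.
With the tax collected from sellers, supply shifts: qs = 2(p − 10.5) + 285.
New equilibrium: consumers pay 18.2, sellers receive 7.7, q = 300.4. (Wedge: pb − ps = 10.5.)
The less price-elastic side of the market bears the larger share of a per-unit tax.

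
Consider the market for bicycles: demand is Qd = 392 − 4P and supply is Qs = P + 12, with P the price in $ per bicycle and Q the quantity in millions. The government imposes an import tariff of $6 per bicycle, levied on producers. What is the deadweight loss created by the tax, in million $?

Deadweight loss = $14.4 million.

Before the tax: set 392 − 4P = P + 12 → P* = $76, Q* = 88.
With the tax collected from producers, supply shifts: Qs = (P − 6) + 12.
Solving gives Q = 83.2 with buyers paying $77.2 and producers receiving $71.2 (the $6 wedge).
Quantity falls by |ΔQ| = |88 − 83.2| = 4.8.
DWL = ½ · t · |ΔQ| = ½ · 6 · 4.8 = $14.4.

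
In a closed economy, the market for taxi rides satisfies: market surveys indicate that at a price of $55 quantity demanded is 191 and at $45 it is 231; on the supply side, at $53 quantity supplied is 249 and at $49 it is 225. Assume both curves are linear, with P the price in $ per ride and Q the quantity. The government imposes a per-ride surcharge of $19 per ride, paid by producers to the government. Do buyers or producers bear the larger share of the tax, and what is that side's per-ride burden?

Demand slope: (231 − 191)/(45 − 55) = -4, so Qd = 411 − 4P.
Supply slope: (225 − 249)/(49 − 53) = 6, so Qs = 6P − 69.
Before the tax: set 411 − 4P = 6P − 69 → P* = $48, Q* = 219.
With the tax collected from producers, supply shifts: Qs = 6(P − 19) − 69.
Solving gives Q = 173.4 with buyers paying $59.4 and producers receiving $40.4 (the $19 wedge).
Per-ride burden: buyers $11.4, producers $7.6.
Buyers take the larger share because demand is less price-elastic here (demand slope 4 vs supply slope 6).
The less price-elastic side of the market bears the larger share of a per-unit tax.

Buyers bear the larger share: $11.4 per ride.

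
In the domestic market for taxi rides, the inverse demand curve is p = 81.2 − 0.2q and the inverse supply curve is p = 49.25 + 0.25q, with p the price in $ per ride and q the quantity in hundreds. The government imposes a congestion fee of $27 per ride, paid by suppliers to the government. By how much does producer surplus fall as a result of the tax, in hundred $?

Producer surplus falls by $615 hundred.

Rewrite in direct form: qd = 406 − 5p and qs = 4p − 197.
Without the tax, 406 − 5p = 4p − 197 gives 9p = 603, so p* = $67 and q* = 71.
With the tax collected from suppliers, supply shifts: qs = 4(p − 27) − 197.
Solving gives q = 11 with consumers paying $79 and suppliers receiving $52 (the $27 wedge).
ΔPS is the trapezoid between Q = 11 and Q = 71 of height $15: ½ · (71 + 11) · 15 = $615.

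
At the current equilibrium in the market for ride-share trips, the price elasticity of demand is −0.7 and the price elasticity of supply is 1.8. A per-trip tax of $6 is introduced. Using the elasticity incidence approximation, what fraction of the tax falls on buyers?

Buyers' share ≈ 0.72.

Incidence ratio: buyers' share ≈ εs / (εs + |εd|) = 1.8 / (1.8 + 0.7) = 0.72.
Supply is the more elastic side, so buyers bear the larger share.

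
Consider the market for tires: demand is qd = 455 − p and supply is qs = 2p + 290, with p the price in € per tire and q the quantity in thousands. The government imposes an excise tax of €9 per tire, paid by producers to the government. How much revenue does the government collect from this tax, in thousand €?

Tax revenue = €3546 thousand.

Without the tax, 455 − p = 2p + 290 gives 3p = 165, so p* = €55 and q* = 400.
With the tax collected from producers, supply shifts: qs = 2(p − 9) + 290.
Solving gives q = 394 with consumers paying €61 and producers receiving €52 (the €9 wedge).
Revenue = t · Q = 9 · 394 = €3546.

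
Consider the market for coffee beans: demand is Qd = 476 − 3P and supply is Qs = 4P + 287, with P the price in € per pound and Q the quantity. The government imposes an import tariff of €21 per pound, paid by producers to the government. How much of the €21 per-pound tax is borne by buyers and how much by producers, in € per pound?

Buyers bear €12 per pound; producers bear €9 per pound.

Without the tax, 476 − 3P = 4P + 287 gives 7P = 189, so P* = €27 and Q* = 395.
With the tax collected from producers, supply shifts: Qs = 4(P − 21) + 287.
New equilibrium: buyers pay €39, producers receive €18, Q = 359. (Wedge: Pb − Ps = 21.)
Burden on buyers: €12; on producers: €9. (They sum to €21.)
The less price-elastic side of the market bears the larger share of a per-unit tax.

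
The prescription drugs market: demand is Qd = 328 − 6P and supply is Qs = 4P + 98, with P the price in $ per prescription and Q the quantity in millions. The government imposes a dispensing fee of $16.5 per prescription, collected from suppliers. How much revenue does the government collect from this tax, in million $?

Without the tax, 328 − 6P = 4P + 98 gives 10P = 230, so P* = $23 and Q* = 190.
With the tax collected from suppliers, supply shifts: Qs = 4(P − 16.5) + 98.
New equilibrium: consumers pay $29.6, suppliers receive $13.1, Q = 150.4. (Wedge: Pb − Ps = 16.5.)
Revenue = t · Q = 16.5 · 150.4 = $2481.6.

Tax revenue = $2481.6 million.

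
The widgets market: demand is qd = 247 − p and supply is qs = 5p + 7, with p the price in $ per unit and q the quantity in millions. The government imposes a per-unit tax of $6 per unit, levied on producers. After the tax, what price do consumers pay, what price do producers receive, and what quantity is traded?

Consumers pay $45; producers receive $39; quantity = 202.

Before the tax: set 247 − p = 5p + 7 → p* = $40, q* = 207.
With the tax collected from producers, supply shifts: qs = 5(p − 6) + 7.
New equilibrium: consumers pay $45, producers receive $39, q = 202. (Wedge: pb − ps = 6.)
The less price-elastic side of the market bears the larger share of a per-unit tax.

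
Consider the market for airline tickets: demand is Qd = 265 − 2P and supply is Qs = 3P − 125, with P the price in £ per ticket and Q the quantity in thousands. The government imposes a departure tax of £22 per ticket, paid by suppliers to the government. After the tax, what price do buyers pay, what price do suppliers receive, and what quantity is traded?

Before the tax: set 265 − 2P = 3P − 125 → P* = £78, Q* = 109.
With the tax collected from suppliers, supply shifts: Qs = 3(P − 22) − 125.
Solving gives Q = 82.6 with buyers paying £91.2 and suppliers receiving £69.2 (the £22 wedge).
The less price-elastic side of the market bears the larger share of a per-unit tax.

Buyers pay £91.2; suppliers receive £69.2; quantity = 82.6.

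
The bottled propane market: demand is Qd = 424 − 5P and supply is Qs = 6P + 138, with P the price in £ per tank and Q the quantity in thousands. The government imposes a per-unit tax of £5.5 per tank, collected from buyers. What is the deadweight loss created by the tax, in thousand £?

Deadweight loss = £41.25 thousand.

Before the tax: set 424 − 5P = 6P + 138 → P* = £26, Q* = 294.
With the tax collected from buyers, demand (in seller-price terms) shifts: Qd = 424 − 5(P + 5.5).
Solving gives Q = 279 with buyers paying £29 and sellers receiving £23.5 (the £5.5 wedge).
Quantity falls by |ΔQ| = |294 − 279| = 15.
DWL = ½ · t · |ΔQ| = ½ · 5.5 · 15 = £41.25.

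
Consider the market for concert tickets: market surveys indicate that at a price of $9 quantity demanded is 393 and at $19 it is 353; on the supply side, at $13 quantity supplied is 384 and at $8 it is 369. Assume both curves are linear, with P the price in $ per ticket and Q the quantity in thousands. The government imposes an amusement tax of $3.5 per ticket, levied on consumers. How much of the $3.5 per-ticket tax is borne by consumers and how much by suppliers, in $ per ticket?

Demand slope: (353 − 393)/(19 − 9) = -4, so Qd = 429 − 4P.
Supply slope: (369 − 384)/(8 − 13) = 3, so Qs = 3P + 345.
Without the tax, 429 − 4P = 3P + 345 gives 7P = 84, so P* = $12 and Q* = 381.
With the tax collected from consumers, demand (in seller-price terms) shifts: Qd = 429 − 4(P + 3.5).
Solving gives Q = 375 with consumers paying $13.5 and suppliers receiving $10 (the $3.5 wedge).
Burden on consumers: $1.5; on suppliers: $2. (They sum to $3.5.)
The less price-elastic side of the market bears the larger share of a per-unit tax.

Consumers bear $1.5 per ticket; suppliers bear $2 per ticket.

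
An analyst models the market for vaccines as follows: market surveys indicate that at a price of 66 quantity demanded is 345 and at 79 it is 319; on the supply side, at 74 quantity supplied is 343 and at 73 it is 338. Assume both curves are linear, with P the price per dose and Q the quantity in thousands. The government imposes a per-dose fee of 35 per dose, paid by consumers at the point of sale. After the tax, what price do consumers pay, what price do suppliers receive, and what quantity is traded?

Demand slope: (319 − 345)/(79 − 66) = -2, so Qd = 477 − 2P.
Supply slope: (338 − 343)/(73 − 74) = 5, so Qs = 5P − 27.
Before the tax: set 477 − 2P = 5P − 27 → P* = 72, Q* = 333.
With the tax collected from consumers, demand (in seller-price terms) shifts: Qd = 477 − 2(P + 35).
Solving gives Q = 283 with consumers paying 97 and suppliers receiving 62 (the 35 wedge).
The less price-elastic side of the market bears the larger share of a per-unit tax.

Consumers pay 97; suppliers receive 62; quantity = 283.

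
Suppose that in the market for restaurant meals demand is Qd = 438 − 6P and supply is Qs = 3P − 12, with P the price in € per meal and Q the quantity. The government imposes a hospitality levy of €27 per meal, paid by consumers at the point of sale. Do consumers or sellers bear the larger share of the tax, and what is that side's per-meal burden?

Before the tax: set 438 − 6P = 3P − 12 → P* = €50, Q* = 138.
With the tax collected from consumers, demand (in seller-price terms) shifts: Qd = 438 − 6(P + 27).
New equilibrium: consumers pay €59, sellers receive €32, Q = 84. (Wedge: Pb − Ps = 27.)
Per-meal burden: consumers €9, sellers €18.
Sellers take the larger share because supply is less price-elastic here (demand slope 6 vs supply slope 3).

Sellers bear the larger share: €18 per meal.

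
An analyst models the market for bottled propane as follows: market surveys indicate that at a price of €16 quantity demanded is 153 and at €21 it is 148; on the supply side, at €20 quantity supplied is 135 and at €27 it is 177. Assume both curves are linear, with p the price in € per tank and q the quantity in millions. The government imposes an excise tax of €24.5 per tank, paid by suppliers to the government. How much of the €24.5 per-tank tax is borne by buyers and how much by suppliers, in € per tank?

Demand slope: (148 − 153)/(21 − 16) = -1, so qd = 169 − p.
Supply slope: (177 − 135)/(27 − 20) = 6, so qs = 6p + 15.
Without the tax, 169 − p = 6p + 15 gives 7p = 154, so p* = €22 and q* = 147.
With the tax collected from suppliers, supply shifts: qs = 6(p − 24.5) + 15.
Solving gives q = 126 with buyers paying €43 and suppliers receiving €18.5 (the €24.5 wedge).
Burden on buyers: €21; on suppliers: €3.5. (They sum to €24.5.)
The less price-elastic side of the market bears the larger share of a per-unit tax.

Buyers bear €21 per tank; suppliers bear €3.5 per tank.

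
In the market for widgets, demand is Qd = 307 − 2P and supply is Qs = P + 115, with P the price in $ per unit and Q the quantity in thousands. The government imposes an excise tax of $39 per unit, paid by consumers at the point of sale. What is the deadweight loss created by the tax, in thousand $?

Without the tax, 307 − 2P = P + 115 gives 3P = 192, so P* = $64 and Q* = 179.
With the tax collected from consumers, demand (in seller-price terms) shifts: Qd = 307 − 2(P + 39).
New equilibrium: consumers pay $77, suppliers receive $38, Q = 153. (Wedge: Pb − Ps = 39.)
Quantity falls by |ΔQ| = |179 − 153| = 26.
DWL = ½ · t · |ΔQ| = ½ · 39 · 26 = $507.

Deadweight loss = $507 thousand.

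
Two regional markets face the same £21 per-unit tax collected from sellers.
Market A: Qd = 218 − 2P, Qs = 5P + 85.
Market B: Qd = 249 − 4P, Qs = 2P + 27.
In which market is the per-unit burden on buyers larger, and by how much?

Market A: pre-tax P* = £19, Q* = 180; post-tax Q = 150; per-unit burden on buyers = £15.
Market B: pre-tax P* = £37, Q* = 101; post-tax Q = 73; per-unit burden on buyers = £7.
Difference: £15 vs £7 → market A is larger by £8.

Market A, by £8.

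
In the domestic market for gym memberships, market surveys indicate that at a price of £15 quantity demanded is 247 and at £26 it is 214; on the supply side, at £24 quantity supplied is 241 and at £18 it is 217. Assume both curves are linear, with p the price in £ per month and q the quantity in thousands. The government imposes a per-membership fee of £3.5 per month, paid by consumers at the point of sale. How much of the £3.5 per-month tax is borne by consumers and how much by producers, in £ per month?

Consumers bear £2 per month; producers bear £1.5 per month.

Demand slope: (214 − 247)/(26 − 15) = -3, so qd = 292 − 3p.
Supply slope: (217 − 241)/(18 − 24) = 4, so qs = 4p + 145.
Without the tax, 292 − 3p = 4p + 145 gives 7p = 147, so p* = £21 and q* = 229.
With the tax collected from consumers, demand (in seller-price terms) shifts: qd = 292 − 3(p + 3.5).
Solving gives q = 223 with consumers paying £23 and producers receiving £19.5 (the £3.5 wedge).
Burden on consumers: £2; on producers: £1.5. (They sum to £3.5.)
The less price-elastic side of the market bears the larger share of a per-unit tax.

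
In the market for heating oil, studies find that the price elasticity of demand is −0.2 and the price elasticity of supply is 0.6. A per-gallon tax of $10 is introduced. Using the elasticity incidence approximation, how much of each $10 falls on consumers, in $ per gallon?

Incidence ratio: consumers' share ≈ εs / (εs + |εd|) = 0.6 / (0.6 + 0.2) = 0.75.
So consumers bear ≈ 0.75 × $10 = $7.5; suppliers bear $2.5.

Consumers bear ≈ $7.5 per gallon.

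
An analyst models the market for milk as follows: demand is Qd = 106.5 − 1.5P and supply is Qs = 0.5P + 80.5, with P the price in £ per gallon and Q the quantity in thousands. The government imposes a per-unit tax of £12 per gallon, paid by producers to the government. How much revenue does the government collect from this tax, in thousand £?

Before the tax: set 106.5 − 1.5P = 0.5P + 80.5 → P* = £13, Q* = 87.
With the tax collected from producers, supply shifts: Qs = 0.5(P − 12) + 80.5.
New equilibrium: consumers pay £16, producers receive £4, Q = 82.5. (Wedge: Pb − Ps = 12.)
Revenue = t · Q = 12 · 82.5 = £990.

Tax revenue = £990 thousand.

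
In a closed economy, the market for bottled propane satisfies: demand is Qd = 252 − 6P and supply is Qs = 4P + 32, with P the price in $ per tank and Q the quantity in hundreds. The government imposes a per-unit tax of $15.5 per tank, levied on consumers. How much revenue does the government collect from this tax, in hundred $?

Before the tax: set 252 − 6P = 4P + 32 → P* = $22, Q* = 120.
With the tax collected from consumers, demand (in seller-price terms) shifts: Qd = 252 − 6(P + 15.5).
Solving gives Q = 82.8 with consumers paying $28.2 and producers receiving $12.7 (the $15.5 wedge).
Revenue = t · Q = 15.5 · 82.8 = $1283.4.

Tax revenue = $1283.4 hundred.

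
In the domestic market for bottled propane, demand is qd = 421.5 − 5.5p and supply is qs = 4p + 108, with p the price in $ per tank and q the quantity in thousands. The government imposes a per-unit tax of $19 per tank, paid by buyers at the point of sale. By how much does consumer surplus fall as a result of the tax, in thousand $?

Consumer surplus falls by $1744 thousand.

Without the tax, 421.5 − 5.5p = 4p + 108 gives 9.5p = 313.5, so p* = $33 and q* = 240.
With the tax collected from buyers, demand (in seller-price terms) shifts: qd = 421.5 − 5.5(p + 19).
New equilibrium: buyers pay $41, suppliers receive $22, q = 196. (Wedge: pb − ps = 19.)
ΔCS is the trapezoid between Q = 196 and Q = 240 of height $8: ½ · (240 + 196) · 8 = $1744.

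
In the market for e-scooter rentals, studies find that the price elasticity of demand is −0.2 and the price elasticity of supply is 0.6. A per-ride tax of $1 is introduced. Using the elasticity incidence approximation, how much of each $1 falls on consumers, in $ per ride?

Consumers bear ≈ $0.75 per ride.

Incidence ratio: consumers' share ≈ εs / (εs + |εd|) = 0.6 / (0.6 + 0.2) = 0.75.
So consumers bear ≈ 0.75 × $1 = $0.75; suppliers bear $0.25.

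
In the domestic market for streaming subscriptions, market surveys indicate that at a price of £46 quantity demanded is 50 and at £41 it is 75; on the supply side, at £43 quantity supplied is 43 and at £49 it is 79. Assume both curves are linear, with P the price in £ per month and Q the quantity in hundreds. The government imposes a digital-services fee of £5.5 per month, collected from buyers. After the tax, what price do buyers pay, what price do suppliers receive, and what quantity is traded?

Demand slope: (75 − 50)/(41 − 46) = -5, so Qd = 280 − 5P.
Supply slope: (79 − 43)/(49 − 43) = 6, so Qs = 6P − 215.
Before the tax: set 280 − 5P = 6P − 215 → P* = £45, Q* = 55.
With the tax collected from buyers, demand (in seller-price terms) shifts: Qd = 280 − 5(P + 5.5).
Solving gives Q = 40 with buyers paying £48 and suppliers receiving £42.5 (the £5.5 wedge).

Buyers pay £48; suppliers receive £42.5; quantity = 40.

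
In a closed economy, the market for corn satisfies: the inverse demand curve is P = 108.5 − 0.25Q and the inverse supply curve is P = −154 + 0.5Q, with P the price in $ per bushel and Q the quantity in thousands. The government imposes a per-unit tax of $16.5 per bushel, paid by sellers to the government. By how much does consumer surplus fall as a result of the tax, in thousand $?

Rewrite in direct form: Qd = 434 − 4P and Qs = 2P + 308.
Without the tax, 434 − 4P = 2P + 308 gives 6P = 126, so P* = $21 and Q* = 350.
With the tax collected from sellers, supply shifts: Qs = 2(P − 16.5) + 308.
Solving gives Q = 328 with consumers paying $26.5 and sellers receiving $10 (the $16.5 wedge).
ΔCS is the trapezoid between Q = 328 and Q = 350 of height $5.5: ½ · (350 + 328) · 5.5 = $1864.5.

Consumer surplus falls by $1864.5 thousand.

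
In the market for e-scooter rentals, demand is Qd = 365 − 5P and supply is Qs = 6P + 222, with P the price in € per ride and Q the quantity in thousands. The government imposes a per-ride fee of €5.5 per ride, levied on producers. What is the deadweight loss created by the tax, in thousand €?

Deadweight loss = €41.25 thousand.

Before the tax: set 365 − 5P = 6P + 222 → P* = €13, Q* = 300.
With the tax collected from producers, supply shifts: Qs = 6(P − 5.5) + 222.
Solving gives Q = 285 with buyers paying €16 and producers receiving €10.5 (the €5.5 wedge).
Quantity falls by |ΔQ| = |300 − 285| = 15.
DWL = ½ · t · |ΔQ| = ½ · 5.5 · 15 = €41.25.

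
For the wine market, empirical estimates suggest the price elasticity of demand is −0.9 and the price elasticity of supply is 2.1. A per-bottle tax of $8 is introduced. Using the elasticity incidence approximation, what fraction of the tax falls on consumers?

Consumers' share ≈ 0.7.

Incidence ratio: consumers' share ≈ εs / (εs + |εd|) = 2.1 / (2.1 + 0.9) = 0.7.
Supply is the more elastic side, so consumers bear the larger share.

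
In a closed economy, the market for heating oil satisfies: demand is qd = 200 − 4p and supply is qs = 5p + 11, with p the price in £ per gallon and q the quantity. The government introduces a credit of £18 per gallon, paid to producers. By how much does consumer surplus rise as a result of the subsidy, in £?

Consumer surplus rises by £1360.

Before the subsidy: set 200 − 4p = 5p + 11 → p* = £21, q* = 116.
With a per-unit subsidy paid to producers, each receives p + 18 per unit sold, so supply becomes qs = 5(p + 18) + 11.
New equilibrium: consumers pay £11, producers receive £29, q = 156. (Wedge: pb − ps = −18.)
ΔCS is the trapezoid between Q = 156 and Q = 116 of height £10: ½ · (116 + 156) · 10 = £1360.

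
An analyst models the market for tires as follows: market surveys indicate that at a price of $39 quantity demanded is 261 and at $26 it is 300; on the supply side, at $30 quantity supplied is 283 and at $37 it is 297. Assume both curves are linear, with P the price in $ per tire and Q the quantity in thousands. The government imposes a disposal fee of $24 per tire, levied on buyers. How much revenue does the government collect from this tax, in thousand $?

Tax revenue = $6148.8 thousand.

Demand slope: (300 − 261)/(26 − 39) = -3, so Qd = 378 − 3P.
Supply slope: (297 − 283)/(37 − 30) = 2, so Qs = 2P + 223.
Before the tax: set 378 − 3P = 2P + 223 → P* = $31, Q* = 285.
With the tax collected from buyers, demand (in seller-price terms) shifts: Qd = 378 − 3(P + 24).
Solving gives Q = 256.2 with buyers paying $40.6 and sellers receiving $16.6 (the $24 wedge).
Revenue = t · Q = 24 · 256.2 = $6148.8.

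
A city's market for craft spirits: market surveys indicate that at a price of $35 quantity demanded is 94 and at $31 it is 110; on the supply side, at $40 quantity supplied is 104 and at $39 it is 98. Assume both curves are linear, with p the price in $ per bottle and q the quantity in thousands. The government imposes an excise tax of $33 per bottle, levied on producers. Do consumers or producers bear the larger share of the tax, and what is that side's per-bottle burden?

Demand slope: (110 − 94)/(31 − 35) = -4, so qd = 234 − 4p.
Supply slope: (98 − 104)/(39 − 40) = 6, so qs = 6p − 136.
Before the tax: set 234 − 4p = 6p − 136 → p* = $37, q* = 86.
With the tax collected from producers, supply shifts: qs = 6(p − 33) − 136.
New equilibrium: consumers pay $56.8, producers receive $23.8, q = 6.8. (Wedge: pb − ps = 33.)
Per-bottle burden: consumers $19.8, producers $13.2.
Consumers take the larger share because demand is less price-elastic here (demand slope 4 vs supply slope 6).
The less price-elastic side of the market bears the larger share of a per-unit tax.

Consumers bear the larger share: $19.8 per bottle.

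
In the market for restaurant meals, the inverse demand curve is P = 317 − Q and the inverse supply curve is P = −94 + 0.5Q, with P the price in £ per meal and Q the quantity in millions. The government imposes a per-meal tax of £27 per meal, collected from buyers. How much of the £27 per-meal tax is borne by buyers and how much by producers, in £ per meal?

Buyers bear £18 per meal; producers bear £9 per meal.

Inverting to Q(P) form: Qd = 317 − P; Qs = 2P + 188.
Without the tax, 317 − P = 2P + 188 gives 3P = 129, so P* = £43 and Q* = 274.
With the tax collected from buyers, demand (in seller-price terms) shifts: Qd = 317 − (P + 27).
Solving gives Q = 256 with buyers paying £61 and producers receiving £34 (the £27 wedge).
Burden on buyers: £18; on producers: £9. (They sum to £27.)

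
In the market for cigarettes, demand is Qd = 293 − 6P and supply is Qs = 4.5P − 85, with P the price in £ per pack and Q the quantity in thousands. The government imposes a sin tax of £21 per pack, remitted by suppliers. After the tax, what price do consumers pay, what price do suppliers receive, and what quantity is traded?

Consumers pay £45; suppliers receive £24; quantity = 23.

Without the tax, 293 − 6P = 4.5P − 85 gives 10.5P = 378, so P* = £36 and Q* = 77.
With the tax collected from suppliers, supply shifts: Qs = 4.5(P − 21) − 85.
Solving gives Q = 23 with consumers paying £45 and suppliers receiving £24 (the £21 wedge).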